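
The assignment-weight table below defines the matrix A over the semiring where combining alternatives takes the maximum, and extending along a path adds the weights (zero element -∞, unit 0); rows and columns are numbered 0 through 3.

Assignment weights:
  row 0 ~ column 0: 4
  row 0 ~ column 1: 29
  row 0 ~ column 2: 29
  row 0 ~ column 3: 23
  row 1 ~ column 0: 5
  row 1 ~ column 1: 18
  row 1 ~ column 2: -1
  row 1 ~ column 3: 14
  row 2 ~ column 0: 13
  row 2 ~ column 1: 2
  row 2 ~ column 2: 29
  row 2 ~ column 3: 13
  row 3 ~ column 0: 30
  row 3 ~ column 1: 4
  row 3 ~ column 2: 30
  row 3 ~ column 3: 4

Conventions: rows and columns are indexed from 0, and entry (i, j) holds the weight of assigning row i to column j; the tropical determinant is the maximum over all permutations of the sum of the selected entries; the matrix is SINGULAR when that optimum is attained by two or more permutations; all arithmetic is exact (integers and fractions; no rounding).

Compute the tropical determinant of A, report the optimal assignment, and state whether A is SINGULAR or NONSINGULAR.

σ = (0, 1, 2, 3): 4 + 18 + 29 + 4 = 55
σ = (0, 1, 3, 2): 4 + 18 + 13 + 30 = 65
σ = (0, 2, 1, 3): 4 + (-1) + 2 + 4 = 9
σ = (0, 2, 3, 1): 4 + (-1) + 13 + 4 = 20
σ = (0, 3, 1, 2): 4 + 14 + 2 + 30 = 50
σ = (0, 3, 2, 1): 4 + 14 + 29 + 4 = 51
σ = (1, 0, 2, 3): 29 + 5 + 29 + 4 = 67
σ = (1, 0, 3, 2): 29 + 5 + 13 + 30 = 77
σ = (1, 2, 0, 3): 29 + (-1) + 13 + 4 = 45
σ = (1, 2, 3, 0): 29 + (-1) + 13 + 30 = 71
σ = (1, 3, 0, 2): 29 + 14 + 13 + 30 = 86
σ = (1, 3, 2, 0): 29 + 14 + 29 + 30 = 102
σ = (2, 0, 1, 3): 29 + 5 + 2 + 4 = 40
σ = (2, 0, 3, 1): 29 + 5 + 13 + 4 = 51
σ = (2, 1, 0, 3): 29 + 18 + 13 + 4 = 64
σ = (2, 1, 3, 0): 29 + 18 + 13 + 30 = 90
σ = (2, 3, 0, 1): 29 + 14 + 13 + 4 = 60
σ = (2, 3, 1, 0): 29 + 14 + 2 + 30 = 75
σ = (3, 0, 1, 2): 23 + 5 + 2 + 30 = 60
σ = (3, 0, 2, 1): 23 + 5 + 29 + 4 = 61
σ = (3, 1, 0, 2): 23 + 18 + 13 + 30 = 84
σ = (3, 1, 2, 0): 23 + 18 + 29 + 30 = 100
σ = (3, 2, 0, 1): 23 + (-1) + 13 + 4 = 39
σ = (3, 2, 1, 0): 23 + (-1) + 2 + 30 = 54
Optimal value attained by: σ = (1, 3, 2, 0).
Answer: det⊕(A) = 102; verdict: NONSINGULAR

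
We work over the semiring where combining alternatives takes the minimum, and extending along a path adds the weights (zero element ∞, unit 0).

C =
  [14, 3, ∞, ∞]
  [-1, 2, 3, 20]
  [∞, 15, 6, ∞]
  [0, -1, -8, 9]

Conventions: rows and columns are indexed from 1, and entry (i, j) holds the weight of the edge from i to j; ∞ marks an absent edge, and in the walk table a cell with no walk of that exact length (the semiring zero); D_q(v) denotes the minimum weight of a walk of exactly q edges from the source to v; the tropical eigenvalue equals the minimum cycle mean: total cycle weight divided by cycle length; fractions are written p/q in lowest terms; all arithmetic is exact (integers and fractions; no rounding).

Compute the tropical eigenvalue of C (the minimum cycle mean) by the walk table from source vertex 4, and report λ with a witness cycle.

q=0: [∞, ∞, ∞, 0]
q=1: [0, -1, -8, 9]
q=2: [-2, 1, -2, 18]
q=3: [0, 1, 4, 21]
q=4: [0, 3, 4, 21]
Optimal cycle mean attained by: cycle 1->2->1, total 3 + (-1), length 2.
Answer: λ = 1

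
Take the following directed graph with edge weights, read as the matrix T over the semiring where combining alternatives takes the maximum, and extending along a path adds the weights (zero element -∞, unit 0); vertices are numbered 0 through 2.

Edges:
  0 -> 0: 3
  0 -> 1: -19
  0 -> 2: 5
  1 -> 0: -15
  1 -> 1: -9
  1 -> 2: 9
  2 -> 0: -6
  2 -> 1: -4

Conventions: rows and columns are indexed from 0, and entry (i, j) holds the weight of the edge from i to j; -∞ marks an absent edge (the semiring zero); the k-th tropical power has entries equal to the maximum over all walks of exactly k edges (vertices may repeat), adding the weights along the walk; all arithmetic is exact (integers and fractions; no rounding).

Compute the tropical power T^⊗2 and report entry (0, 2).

T^⊗2:
  [6, 1, 8]
  [3, 5, 0]
  [-3, -13, 5]
Key observation: the optimum is the walk 0->0->2, with weight 3 + 5 = 8.
Optimal value attained by: walk 0->0->2.
Answer: (T^⊗2)[0][2] = 8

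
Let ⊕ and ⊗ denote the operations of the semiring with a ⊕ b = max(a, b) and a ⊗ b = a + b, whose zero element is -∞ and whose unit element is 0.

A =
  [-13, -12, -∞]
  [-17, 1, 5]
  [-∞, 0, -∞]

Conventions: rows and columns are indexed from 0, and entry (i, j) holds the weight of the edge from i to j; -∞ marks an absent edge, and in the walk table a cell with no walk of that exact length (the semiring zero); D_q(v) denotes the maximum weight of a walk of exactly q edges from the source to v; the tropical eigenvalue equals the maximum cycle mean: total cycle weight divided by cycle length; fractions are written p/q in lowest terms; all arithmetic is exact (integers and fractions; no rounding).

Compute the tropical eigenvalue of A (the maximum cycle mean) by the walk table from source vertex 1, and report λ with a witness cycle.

q=0: [-∞, 0, -∞]
q=1: [-17, 1, 5]
q=2: [-16, 5, 6]
q=3: [-12, 6, 10]
Optimal cycle mean attained by: cycle 1->2->1, total 5 + 0, length 2.
Answer: λ = 5/2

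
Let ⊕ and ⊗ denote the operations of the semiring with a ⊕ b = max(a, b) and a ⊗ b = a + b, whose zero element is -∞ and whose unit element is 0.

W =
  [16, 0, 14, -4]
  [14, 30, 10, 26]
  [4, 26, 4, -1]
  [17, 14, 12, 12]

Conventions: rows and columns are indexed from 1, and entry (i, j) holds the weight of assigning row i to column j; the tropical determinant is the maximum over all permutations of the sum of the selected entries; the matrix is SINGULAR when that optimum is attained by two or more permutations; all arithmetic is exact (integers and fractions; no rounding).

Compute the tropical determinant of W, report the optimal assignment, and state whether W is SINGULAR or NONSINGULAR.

σ = (1, 2, 3, 4): 16 + 30 + 4 + 12 = 62
σ = (1, 2, 4, 3): 16 + 30 + (-1) + 12 = 57
σ = (1, 3, 2, 4): 16 + 10 + 26 + 12 = 64
σ = (1, 3, 4, 2): 16 + 10 + (-1) + 14 = 39
σ = (1, 4, 2, 3): 16 + 26 + 26 + 12 = 80
σ = (1, 4, 3, 2): 16 + 26 + 4 + 14 = 60
σ = (2, 1, 3, 4): 0 + 14 + 4 + 12 = 30
σ = (2, 1, 4, 3): 0 + 14 + (-1) + 12 = 25
σ = (2, 3, 1, 4): 0 + 10 + 4 + 12 = 26
σ = (2, 3, 4, 1): 0 + 10 + (-1) + 17 = 26
σ = (2, 4, 1, 3): 0 + 26 + 4 + 12 = 42
σ = (2, 4, 3, 1): 0 + 26 + 4 + 17 = 47
σ = (3, 1, 2, 4): 14 + 14 + 26 + 12 = 66
σ = (3, 1, 4, 2): 14 + 14 + (-1) + 14 = 41
σ = (3, 2, 1, 4): 14 + 30 + 4 + 12 = 60
σ = (3, 2, 4, 1): 14 + 30 + (-1) + 17 = 60
σ = (3, 4, 1, 2): 14 + 26 + 4 + 14 = 58
σ = (3, 4, 2, 1): 14 + 26 + 26 + 17 = 83
σ = (4, 1, 2, 3): (-4) + 14 + 26 + 12 = 48
σ = (4, 1, 3, 2): (-4) + 14 + 4 + 14 = 28
σ = (4, 2, 1, 3): (-4) + 30 + 4 + 12 = 42
σ = (4, 2, 3, 1): (-4) + 30 + 4 + 17 = 47
σ = (4, 3, 1, 2): (-4) + 10 + 4 + 14 = 24
σ = (4, 3, 2, 1): (-4) + 10 + 26 + 17 = 49
Optimal value attained by: σ = (3, 4, 2, 1).
Answer: det⊕(W) = 83; verdict: NONSINGULAR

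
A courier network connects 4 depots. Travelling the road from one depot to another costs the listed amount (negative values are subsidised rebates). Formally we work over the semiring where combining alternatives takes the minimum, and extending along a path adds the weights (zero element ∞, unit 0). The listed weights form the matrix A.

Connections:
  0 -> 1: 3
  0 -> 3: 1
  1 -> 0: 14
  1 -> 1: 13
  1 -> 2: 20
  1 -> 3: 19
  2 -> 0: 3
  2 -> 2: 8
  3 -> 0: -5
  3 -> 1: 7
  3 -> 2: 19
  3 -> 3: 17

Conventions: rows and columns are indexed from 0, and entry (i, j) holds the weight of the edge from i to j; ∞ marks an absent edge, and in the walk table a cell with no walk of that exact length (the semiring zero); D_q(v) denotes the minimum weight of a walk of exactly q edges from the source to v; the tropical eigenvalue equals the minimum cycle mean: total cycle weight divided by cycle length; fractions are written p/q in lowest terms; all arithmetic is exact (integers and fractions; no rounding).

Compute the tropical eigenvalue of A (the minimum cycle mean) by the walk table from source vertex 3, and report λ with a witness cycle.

q=0: [∞, ∞, ∞, 0]
q=1: [-5, 7, 19, 17]
q=2: [12, -2, 27, -4]
q=3: [-9, 3, 15, 13]
q=4: [8, -6, 23, -8]
Optimal cycle mean attained by: cycle 0->3->0, total 1 + (-5), length 2.
Answer: λ = -2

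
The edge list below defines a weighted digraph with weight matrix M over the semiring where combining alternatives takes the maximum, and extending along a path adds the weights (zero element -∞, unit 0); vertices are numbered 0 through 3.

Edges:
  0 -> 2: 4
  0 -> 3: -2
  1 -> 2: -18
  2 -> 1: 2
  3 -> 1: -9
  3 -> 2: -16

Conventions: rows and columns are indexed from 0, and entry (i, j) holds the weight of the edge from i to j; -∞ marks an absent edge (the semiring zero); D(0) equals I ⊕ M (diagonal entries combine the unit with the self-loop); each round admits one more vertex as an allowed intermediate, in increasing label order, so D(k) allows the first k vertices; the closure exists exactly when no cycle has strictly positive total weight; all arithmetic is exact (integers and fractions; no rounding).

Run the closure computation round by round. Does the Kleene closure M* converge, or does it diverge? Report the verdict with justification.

D(0):
  [0, -∞, 4, -2]
  [-∞, 0, -18, -∞]
  [-∞, 2, 0, -∞]
  [-∞, -9, -16, 0]
D(1):
  [0, -∞, 4, -2]
  [-∞, 0, -18, -∞]
  [-∞, 2, 0, -∞]
  [-∞, -9, -16, 0]
D(2):
  [0, -∞, 4, -2]
  [-∞, 0, -18, -∞]
  [-∞, 2, 0, -∞]
  [-∞, -9, -16, 0]
D(3):
  [0, 6, 4, -2]
  [-∞, 0, -18, -∞]
  [-∞, 2, 0, -∞]
  [-∞, -9, -16, 0]
D(4):
  [0, 6, 4, -2]
  [-∞, 0, -18, -∞]
  [-∞, 2, 0, -∞]
  [-∞, -9, -16, 0]
Key observation: every diagonal entry stays at the unit through all rounds, so no improving cycle exists.
Answer: CONVERGES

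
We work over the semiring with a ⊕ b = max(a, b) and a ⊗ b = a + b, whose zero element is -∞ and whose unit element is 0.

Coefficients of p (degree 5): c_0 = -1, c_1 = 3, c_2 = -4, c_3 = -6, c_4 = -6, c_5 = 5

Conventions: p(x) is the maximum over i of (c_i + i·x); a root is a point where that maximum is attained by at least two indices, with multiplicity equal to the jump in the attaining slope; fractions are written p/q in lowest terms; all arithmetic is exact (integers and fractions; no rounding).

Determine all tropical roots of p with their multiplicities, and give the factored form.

hull edge (i=0, c=-1) to (i=1, c=3): slope 4, span 1
hull edge (i=1, c=3) to (i=5, c=5): slope 1/2, span 4
Factored form: p(x) = 5 ⊗ (x ⊕ (-4)) ⊗ (x ⊕ (-1/2)) ⊗ (x ⊕ (-1/2)) ⊗ (x ⊕ (-1/2)) ⊗ (x ⊕ (-1/2))
Answer: roots = -4 (mult 1), -1/2 (mult 4)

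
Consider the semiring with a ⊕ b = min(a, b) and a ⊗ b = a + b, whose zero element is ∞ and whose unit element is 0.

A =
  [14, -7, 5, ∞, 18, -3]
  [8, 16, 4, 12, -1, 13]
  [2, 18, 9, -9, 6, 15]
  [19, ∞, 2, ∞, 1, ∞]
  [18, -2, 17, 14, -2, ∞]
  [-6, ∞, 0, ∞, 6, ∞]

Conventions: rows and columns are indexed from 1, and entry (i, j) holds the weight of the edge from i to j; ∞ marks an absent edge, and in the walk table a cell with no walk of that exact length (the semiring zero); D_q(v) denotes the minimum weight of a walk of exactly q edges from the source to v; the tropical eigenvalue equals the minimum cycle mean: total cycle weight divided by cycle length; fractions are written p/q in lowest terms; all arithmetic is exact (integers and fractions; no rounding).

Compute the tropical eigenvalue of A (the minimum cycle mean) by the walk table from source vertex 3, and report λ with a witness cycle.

q=0: [∞, ∞, 0, ∞, ∞, ∞]
q=1: [2, 18, 9, -9, 6, 15]
q=2: [9, -5, -7, 0, -8, -1]
q=3: [-7, -10, -1, -16, -10, 6]
q=4: [-2, -14, -14, -10, -15, -10]
q=5: [-16, -17, -10, -23, -17, -5]
q=6: [-11, -23, -21, -19, -22, -19]
Optimal cycle mean attained by: cycle 1->6->1, total (-3) + (-6), length 2.
Answer: λ = -9/2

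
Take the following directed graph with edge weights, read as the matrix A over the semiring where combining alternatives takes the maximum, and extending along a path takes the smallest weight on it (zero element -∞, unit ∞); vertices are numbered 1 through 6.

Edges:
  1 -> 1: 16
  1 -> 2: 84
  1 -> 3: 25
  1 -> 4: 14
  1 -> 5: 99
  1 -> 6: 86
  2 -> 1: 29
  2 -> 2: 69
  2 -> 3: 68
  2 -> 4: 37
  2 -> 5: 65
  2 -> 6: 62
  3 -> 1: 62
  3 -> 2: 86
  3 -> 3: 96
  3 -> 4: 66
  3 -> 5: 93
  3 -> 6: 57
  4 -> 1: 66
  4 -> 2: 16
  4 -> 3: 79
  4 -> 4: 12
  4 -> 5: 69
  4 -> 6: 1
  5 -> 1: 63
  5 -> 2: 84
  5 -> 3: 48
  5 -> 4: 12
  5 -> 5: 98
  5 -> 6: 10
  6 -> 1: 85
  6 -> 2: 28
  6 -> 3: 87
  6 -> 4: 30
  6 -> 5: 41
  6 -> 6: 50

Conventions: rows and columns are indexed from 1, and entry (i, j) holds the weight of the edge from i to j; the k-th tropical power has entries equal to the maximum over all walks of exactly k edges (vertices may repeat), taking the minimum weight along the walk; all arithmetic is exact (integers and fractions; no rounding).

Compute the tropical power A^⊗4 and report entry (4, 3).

A^⊗2:
  [85, 84, 86, 37, 98, 62]
  [63, 69, 68, 66, 68, 62]
  [66, 86, 96, 66, 93, 62]
  [63, 79, 79, 66, 79, 66]
  [63, 84, 68, 48, 98, 63]
  [62, 86, 87, 66, 87, 85]
A^⊗3:
  [63, 86, 86, 66, 98, 85]
  [66, 69, 68, 66, 68, 63]
  [66, 86, 96, 66, 93, 66]
  [66, 79, 79, 66, 79, 63]
  [63, 84, 68, 66, 98, 63]
  [85, 86, 87, 66, 87, 62]
A^⊗4:
  [85, 86, 86, 66, 98, 63]
  [66, 69, 68, 66, 68, 66]
  [66, 86, 96, 66, 93, 66]
  [66, 79, 79, 66, 79, 66]
  [66, 84, 68, 66, 98, 63]
  [66, 86, 87, 66, 87, 85]
Key observation: the optimum is the walk 4->3->3->3->3, with weight 79 min 96 min 96 min 96 = 79.
Optimal value attained by: walk 4->3->3->3->3.
Answer: (A^⊗4)[4][3] = 79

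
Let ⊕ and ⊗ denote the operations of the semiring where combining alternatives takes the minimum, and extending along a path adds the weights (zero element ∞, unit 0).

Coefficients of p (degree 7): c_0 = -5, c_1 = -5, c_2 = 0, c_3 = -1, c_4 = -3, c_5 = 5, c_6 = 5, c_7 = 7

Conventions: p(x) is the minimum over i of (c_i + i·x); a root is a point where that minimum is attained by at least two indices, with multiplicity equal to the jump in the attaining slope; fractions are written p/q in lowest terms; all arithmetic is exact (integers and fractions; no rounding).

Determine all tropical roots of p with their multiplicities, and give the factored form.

hull edge (i=0, c=-5) to (i=1, c=-5): slope 0, span 1
hull edge (i=1, c=-5) to (i=4, c=-3): slope 2/3, span 3
hull edge (i=4, c=-3) to (i=7, c=7): slope 10/3, span 3
Factored form: p(x) = 7 ⊗ (x ⊕ (-10/3)) ⊗ (x ⊕ (-10/3)) ⊗ (x ⊕ (-10/3)) ⊗ (x ⊕ (-2/3)) ⊗ (x ⊕ (-2/3)) ⊗ (x ⊕ (-2/3)) ⊗ (x ⊕ 0)
Answer: roots = -10/3 (mult 3), -2/3 (mult 3), 0 (mult 1)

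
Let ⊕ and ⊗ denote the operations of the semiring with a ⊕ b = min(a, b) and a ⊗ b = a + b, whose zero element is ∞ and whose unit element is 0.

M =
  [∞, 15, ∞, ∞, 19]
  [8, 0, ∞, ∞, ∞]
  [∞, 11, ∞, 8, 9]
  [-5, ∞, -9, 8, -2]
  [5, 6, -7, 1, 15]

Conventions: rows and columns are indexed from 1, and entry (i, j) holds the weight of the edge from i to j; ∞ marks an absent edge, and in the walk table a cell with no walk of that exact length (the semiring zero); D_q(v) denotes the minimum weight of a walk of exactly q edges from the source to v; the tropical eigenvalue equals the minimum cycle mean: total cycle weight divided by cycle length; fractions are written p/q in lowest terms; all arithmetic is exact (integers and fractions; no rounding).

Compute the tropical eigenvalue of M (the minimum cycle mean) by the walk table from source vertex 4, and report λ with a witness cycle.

q=0: [∞, ∞, ∞, 0, ∞]
q=1: [-5, ∞, -9, 8, -2]
q=2: [3, 2, -9, -1, 0]
q=3: [-6, 2, -10, -1, -3]
q=4: [-6, 1, -10, -2, -3]
q=5: [-7, 1, -11, -2, -4]
Optimal cycle mean attained by: cycle 3->4->3, total 8 + (-9), length 2.
Answer: λ = -1/2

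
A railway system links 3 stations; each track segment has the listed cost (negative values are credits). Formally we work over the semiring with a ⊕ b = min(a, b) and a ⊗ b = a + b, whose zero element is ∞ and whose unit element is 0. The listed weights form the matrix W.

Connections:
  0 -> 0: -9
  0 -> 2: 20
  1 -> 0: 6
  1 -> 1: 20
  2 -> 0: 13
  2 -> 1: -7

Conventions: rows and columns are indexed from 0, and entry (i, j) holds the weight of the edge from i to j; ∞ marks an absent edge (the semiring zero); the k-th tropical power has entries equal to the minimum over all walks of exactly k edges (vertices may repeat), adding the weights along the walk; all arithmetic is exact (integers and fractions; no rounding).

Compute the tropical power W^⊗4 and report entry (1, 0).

W^⊗2:
  [-18, 13, 11]
  [-3, 40, 26]
  [-1, 13, 33]
W^⊗3:
  [-27, 4, 2]
  [-12, 19, 17]
  [-10, 26, 19]
W^⊗4:
  [-36, -5, -7]
  [-21, 10, 8]
  [-19, 12, 10]
Key observation: the optimum is the walk 1->0->0->0->0, with weight 6 + (-9) + (-9) + (-9) = -21.
Optimal value attained by: walk 1->0->0->0->0.
Answer: (W^⊗4)[1][0] = -21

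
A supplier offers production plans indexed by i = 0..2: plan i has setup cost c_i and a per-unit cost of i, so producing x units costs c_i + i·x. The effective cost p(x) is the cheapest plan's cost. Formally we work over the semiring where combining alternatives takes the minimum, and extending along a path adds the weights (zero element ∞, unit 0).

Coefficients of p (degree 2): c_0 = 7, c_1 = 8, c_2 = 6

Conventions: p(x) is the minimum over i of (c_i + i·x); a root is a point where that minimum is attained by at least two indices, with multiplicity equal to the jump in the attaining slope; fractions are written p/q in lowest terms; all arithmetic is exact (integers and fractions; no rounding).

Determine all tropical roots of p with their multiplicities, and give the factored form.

hull edge (i=0, c=7) to (i=2, c=6): slope -1/2, span 2
Factored form: p(x) = 6 ⊗ (x ⊕ 1/2) ⊗ (x ⊕ 1/2)
Answer: roots = 1/2 (mult 2)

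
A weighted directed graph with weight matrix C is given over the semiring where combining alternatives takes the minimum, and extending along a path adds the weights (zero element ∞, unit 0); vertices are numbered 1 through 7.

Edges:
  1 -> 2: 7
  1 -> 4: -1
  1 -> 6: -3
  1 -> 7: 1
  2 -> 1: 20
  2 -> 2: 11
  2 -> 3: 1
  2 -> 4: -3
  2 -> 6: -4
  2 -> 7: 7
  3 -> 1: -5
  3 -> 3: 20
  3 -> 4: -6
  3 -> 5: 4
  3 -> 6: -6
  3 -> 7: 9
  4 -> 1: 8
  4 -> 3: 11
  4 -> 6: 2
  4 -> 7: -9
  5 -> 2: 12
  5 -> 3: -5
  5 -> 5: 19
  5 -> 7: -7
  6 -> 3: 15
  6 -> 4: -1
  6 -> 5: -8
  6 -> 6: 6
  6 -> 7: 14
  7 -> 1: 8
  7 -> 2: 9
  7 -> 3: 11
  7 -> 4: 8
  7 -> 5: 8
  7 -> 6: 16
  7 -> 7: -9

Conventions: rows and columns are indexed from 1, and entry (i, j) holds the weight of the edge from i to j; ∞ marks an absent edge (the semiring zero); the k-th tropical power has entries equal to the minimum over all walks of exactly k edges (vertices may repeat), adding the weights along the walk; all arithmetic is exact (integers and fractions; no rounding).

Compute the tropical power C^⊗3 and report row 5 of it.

C^⊗2:
  [7, 10, 8, -4, -11, 1, -10]
  [-4, 16, 8, -5, -12, -5, -12]
  [2, 2, -1, -7, -14, -8, -15]
  [-1, 0, 2, -1, -6, 5, -18]
  [-10, 2, 4, -11, -1, -11, -16]
  [7, 4, -13, 5, -2, 1, -15]
  [-1, 0, 2, -1, -1, 5, -18]
C^⊗3:
  [-2, -1, -16, -2, -7, -2, -19]
  [-4, -3, -17, -6, -13, -7, -21]
  [-7, -6, -19, -9, -16, -7, -24]
  [-10, -9, -11, -10, -10, -4, -27]
  [-8, -7, -6, -12, -19, -13, -25]
  [-18, -6, -7, -19, -9, -19, -24]
  [-10, -9, -7, -10, -10, -4, -27]
Answer: row 5 of C^⊗3 = [-8, -7, -6, -12, -19, -13, -25]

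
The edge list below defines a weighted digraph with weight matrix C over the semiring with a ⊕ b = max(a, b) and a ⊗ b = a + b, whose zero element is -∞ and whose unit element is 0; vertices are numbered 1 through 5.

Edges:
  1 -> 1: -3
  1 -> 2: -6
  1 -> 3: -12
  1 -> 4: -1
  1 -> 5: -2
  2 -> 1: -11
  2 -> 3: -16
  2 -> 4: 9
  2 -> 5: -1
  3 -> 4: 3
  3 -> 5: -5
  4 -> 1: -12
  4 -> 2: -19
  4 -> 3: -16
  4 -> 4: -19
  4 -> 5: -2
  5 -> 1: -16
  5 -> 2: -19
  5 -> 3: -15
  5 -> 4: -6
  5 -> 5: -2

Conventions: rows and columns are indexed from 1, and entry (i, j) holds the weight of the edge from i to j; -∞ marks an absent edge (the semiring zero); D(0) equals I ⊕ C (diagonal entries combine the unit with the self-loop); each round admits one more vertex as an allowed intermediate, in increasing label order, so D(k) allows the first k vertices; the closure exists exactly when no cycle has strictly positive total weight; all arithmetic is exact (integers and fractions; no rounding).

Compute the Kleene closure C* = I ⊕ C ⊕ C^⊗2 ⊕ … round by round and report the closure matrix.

D(0):
  [0, -6, -12, -1, -2]
  [-11, 0, -16, 9, -1]
  [-∞, -∞, 0, 3, -5]
  [-12, -19, -16, 0, -2]
  [-16, -19, -15, -6, 0]
D(1):
  [0, -6, -12, -1, -2]
  [-11, 0, -16, 9, -1]
  [-∞, -∞, 0, 3, -5]
  [-12, -18, -16, 0, -2]
  [-16, -19, -15, -6, 0]
D(2):
  [0, -6, -12, 3, -2]
  [-11, 0, -16, 9, -1]
  [-∞, -∞, 0, 3, -5]
  [-12, -18, -16, 0, -2]
  [-16, -19, -15, -6, 0]
D(3):
  [0, -6, -12, 3, -2]
  [-11, 0, -16, 9, -1]
  [-∞, -∞, 0, 3, -5]
  [-12, -18, -16, 0, -2]
  [-16, -19, -15, -6, 0]
D(4):
  [0, -6, -12, 3, 1]
  [-3, 0, -7, 9, 7]
  [-9, -15, 0, 3, 1]
  [-12, -18, -16, 0, -2]
  [-16, -19, -15, -6, 0]
D(5):
  [0, -6, -12, 3, 1]
  [-3, 0, -7, 9, 7]
  [-9, -15, 0, 3, 1]
  [-12, -18, -16, 0, -2]
  [-16, -19, -15, -6, 0]
Answer: C* = [[0, -6, -12, 3, 1], [-3, 0, -7, 9, 7], [-9, -15, 0, 3, 1], [-12, -18, -16, 0, -2], [-16, -19, -15, -6, 0]]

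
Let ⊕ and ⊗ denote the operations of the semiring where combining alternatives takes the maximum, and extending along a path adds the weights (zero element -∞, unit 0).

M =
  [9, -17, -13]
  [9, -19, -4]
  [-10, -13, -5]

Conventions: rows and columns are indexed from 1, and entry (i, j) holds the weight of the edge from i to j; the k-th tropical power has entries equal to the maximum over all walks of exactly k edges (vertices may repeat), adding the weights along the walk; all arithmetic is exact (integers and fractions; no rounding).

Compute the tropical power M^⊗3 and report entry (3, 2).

M^⊗2:
  [18, -8, -4]
  [18, -8, -4]
  [-1, -18, -10]
M^⊗3:
  [27, 1, 5]
  [27, 1, 5]
  [8, -18, -14]
Key observation: the optimum is the walk 3->1->1->2, with weight (-10) + 9 + (-17) = -18.
Optimal value attained by: walk 3->1->1->2.
Answer: (M^⊗3)[3][2] = -18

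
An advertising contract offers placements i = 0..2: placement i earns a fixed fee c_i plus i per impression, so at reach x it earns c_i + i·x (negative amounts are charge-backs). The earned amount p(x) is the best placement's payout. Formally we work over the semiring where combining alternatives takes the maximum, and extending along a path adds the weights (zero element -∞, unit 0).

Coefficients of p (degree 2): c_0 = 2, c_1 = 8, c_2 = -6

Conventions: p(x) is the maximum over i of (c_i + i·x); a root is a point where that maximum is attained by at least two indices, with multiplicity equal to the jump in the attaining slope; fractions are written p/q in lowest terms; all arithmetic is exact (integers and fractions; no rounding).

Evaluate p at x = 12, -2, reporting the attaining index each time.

p(12) = max(2+0·12=2, 8+1·12=20, -6+2·12=18) = 20 (attained by i=1)
p(-2) = max(2+0·(-2)=2, 8+1·(-2)=6, -6+2·(-2)=-10) = 6 (attained by i=1)
Answer: p(12) = 20; p(-2) = 6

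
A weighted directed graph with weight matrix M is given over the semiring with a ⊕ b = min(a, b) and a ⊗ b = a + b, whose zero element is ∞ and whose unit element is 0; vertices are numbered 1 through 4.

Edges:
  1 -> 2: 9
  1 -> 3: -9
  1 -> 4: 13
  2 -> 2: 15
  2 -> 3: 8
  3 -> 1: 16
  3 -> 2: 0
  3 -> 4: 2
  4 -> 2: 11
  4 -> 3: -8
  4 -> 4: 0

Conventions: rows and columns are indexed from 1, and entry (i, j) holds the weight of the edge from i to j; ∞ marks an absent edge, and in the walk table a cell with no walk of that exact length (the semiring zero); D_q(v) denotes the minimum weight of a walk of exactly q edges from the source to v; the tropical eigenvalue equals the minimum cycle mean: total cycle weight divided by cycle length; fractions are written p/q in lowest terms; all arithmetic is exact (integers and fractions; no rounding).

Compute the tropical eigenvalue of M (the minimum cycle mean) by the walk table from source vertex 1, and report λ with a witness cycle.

q=0: [0, ∞, ∞, ∞]
q=1: [∞, 9, -9, 13]
q=2: [7, -9, 5, -7]
q=3: [21, 4, -15, -7]
q=4: [1, -15, -15, -13]
Optimal cycle mean attained by: cycle 3->4->3, total 2 + (-8), length 2.
Answer: λ = -3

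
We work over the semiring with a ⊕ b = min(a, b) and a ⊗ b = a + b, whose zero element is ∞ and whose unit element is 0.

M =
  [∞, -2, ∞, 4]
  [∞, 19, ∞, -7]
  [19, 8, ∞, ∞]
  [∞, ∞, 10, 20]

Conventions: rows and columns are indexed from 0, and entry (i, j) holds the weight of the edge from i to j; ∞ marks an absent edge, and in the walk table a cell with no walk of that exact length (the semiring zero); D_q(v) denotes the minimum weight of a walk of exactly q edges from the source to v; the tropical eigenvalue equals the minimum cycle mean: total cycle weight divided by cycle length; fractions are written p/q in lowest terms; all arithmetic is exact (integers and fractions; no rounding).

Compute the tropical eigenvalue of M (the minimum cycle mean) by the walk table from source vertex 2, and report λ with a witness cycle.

q=0: [∞, ∞, 0, ∞]
q=1: [19, 8, ∞, ∞]
q=2: [∞, 17, ∞, 1]
q=3: [∞, 36, 11, 10]
q=4: [30, 19, 20, 29]
Optimal cycle mean attained by: cycle 1->3->2->1, total (-7) + 10 + 8, length 3.
Answer: λ = 11/3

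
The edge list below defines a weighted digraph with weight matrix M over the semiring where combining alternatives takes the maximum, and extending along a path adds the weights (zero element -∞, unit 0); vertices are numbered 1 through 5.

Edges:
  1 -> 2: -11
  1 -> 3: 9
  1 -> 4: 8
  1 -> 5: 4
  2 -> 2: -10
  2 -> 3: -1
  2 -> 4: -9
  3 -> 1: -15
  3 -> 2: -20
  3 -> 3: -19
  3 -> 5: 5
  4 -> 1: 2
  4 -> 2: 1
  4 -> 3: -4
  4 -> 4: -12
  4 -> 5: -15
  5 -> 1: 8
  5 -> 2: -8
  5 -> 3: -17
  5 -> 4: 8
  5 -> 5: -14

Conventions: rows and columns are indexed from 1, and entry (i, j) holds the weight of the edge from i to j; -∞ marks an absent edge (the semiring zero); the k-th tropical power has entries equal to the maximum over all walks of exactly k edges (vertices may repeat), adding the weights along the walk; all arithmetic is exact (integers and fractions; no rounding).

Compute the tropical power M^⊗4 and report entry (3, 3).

M^⊗2:
  [12, 9, 4, 12, 14]
  [-7, -8, -11, -19, 4]
  [13, -3, -6, 13, -9]
  [-7, -9, 11, 10, 6]
  [10, 9, 17, 16, 12]
M^⊗3:
  [22, 13, 21, 22, 16]
  [12, -4, 2, 12, -3]
  [15, 14, 22, 21, 17]
  [14, 11, 6, 14, 16]
  [20, 17, 19, 20, 22]
M^⊗4:
  [24, 23, 31, 30, 26]
  [14, 13, 21, 20, 16]
  [25, 22, 24, 25, 27]
  [24, 15, 23, 24, 18]
  [30, 21, 29, 30, 24]
Key observation: the optimum is the walk 3->5->4->1->3, with weight 5 + 8 + 2 + 9 = 24.
Optimal value attained by: walk 3->5->4->1->3.
Answer: (M^⊗4)[3][3] = 24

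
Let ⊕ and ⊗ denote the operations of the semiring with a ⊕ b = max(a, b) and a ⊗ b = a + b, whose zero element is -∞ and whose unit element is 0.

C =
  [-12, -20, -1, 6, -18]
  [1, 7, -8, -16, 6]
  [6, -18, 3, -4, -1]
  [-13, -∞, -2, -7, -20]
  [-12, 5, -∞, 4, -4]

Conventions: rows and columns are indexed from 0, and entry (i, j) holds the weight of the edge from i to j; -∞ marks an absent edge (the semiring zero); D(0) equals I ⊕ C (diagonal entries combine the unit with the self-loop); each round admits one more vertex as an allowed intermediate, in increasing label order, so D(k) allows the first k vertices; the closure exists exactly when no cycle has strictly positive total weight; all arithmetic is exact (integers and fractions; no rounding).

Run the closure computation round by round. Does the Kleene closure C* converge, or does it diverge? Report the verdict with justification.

Detection: at round 0, diagonal entry (1, 1) turns strictly positive.
Key observation: the cycle 1->1 has total weight 7, which is strictly positive.
Answer: DIVERGES — positive cycle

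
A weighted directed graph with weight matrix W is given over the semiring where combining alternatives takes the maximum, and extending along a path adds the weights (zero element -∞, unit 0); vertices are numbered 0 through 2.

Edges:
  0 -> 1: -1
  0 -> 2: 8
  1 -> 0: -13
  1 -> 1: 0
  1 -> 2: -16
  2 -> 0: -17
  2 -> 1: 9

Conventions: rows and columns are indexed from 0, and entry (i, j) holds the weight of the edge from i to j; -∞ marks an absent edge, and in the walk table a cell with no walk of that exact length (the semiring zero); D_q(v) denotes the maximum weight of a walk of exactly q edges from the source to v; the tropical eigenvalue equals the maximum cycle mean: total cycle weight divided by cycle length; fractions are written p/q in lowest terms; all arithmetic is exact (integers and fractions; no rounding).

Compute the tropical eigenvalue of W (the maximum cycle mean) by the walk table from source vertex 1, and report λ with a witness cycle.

q=0: [-∞, 0, -∞]
q=1: [-13, 0, -16]
q=2: [-13, 0, -5]
q=3: [-13, 4, -5]
Optimal cycle mean attained by: cycle 0->2->1->0, total 8 + 9 + (-13), length 3.
Answer: λ = 4/3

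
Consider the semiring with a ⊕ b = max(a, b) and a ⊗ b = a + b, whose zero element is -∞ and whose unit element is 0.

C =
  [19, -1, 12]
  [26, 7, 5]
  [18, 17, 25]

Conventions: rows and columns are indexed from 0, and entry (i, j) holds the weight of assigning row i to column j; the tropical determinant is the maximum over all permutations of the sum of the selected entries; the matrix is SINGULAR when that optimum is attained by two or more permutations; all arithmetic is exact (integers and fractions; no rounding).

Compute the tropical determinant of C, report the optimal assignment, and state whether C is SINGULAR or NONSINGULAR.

σ = (0, 1, 2): 19 + 7 + 25 = 51
σ = (0, 2, 1): 19 + 5 + 17 = 41
σ = (1, 0, 2): (-1) + 26 + 25 = 50
σ = (1, 2, 0): (-1) + 5 + 18 = 22
σ = (2, 0, 1): 12 + 26 + 17 = 55
σ = (2, 1, 0): 12 + 7 + 18 = 37
Optimal value attained by: σ = (2, 0, 1).
Answer: det⊕(C) = 55; verdict: NONSINGULAR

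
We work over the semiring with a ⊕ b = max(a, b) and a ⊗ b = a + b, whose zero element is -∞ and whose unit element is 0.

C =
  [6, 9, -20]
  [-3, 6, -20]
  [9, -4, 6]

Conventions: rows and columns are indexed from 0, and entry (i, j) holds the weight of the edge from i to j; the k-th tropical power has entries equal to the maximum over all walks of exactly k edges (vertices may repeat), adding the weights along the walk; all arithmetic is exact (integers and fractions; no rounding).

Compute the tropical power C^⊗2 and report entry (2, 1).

C^⊗2:
  [12, 15, -11]
  [3, 12, -14]
  [15, 18, 12]
Key observation: the optimum is the walk 2->0->1, with weight 9 + 9 = 18.
Optimal value attained by: walk 2->0->1.
Answer: (C^⊗2)[2][1] = 18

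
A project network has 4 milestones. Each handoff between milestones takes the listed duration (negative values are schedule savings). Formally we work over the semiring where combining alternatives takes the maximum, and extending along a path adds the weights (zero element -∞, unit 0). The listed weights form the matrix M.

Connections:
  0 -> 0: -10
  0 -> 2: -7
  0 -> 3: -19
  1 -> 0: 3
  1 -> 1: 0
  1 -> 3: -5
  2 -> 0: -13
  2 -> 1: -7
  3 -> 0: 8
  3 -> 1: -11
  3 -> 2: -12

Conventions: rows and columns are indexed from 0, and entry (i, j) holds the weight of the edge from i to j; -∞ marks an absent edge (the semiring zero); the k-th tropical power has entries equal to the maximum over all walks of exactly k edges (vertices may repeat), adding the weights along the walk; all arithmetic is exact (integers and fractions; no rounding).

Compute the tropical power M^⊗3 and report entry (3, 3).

M^⊗2:
  [-11, -14, -17, -29]
  [3, 0, -4, -5]
  [-4, -7, -20, -12]
  [-2, -11, 1, -11]
M^⊗3:
  [-11, -14, -18, -19]
  [3, 0, -4, -5]
  [-4, -7, -11, -12]
  [-3, -6, -9, -16]
Key observation: the optimum is the walk 3->1->1->3, with weight (-11) + 0 + (-5) = -16.
Optimal value attained by: walk 3->1->1->3.
Answer: (M^⊗3)[3][3] = -16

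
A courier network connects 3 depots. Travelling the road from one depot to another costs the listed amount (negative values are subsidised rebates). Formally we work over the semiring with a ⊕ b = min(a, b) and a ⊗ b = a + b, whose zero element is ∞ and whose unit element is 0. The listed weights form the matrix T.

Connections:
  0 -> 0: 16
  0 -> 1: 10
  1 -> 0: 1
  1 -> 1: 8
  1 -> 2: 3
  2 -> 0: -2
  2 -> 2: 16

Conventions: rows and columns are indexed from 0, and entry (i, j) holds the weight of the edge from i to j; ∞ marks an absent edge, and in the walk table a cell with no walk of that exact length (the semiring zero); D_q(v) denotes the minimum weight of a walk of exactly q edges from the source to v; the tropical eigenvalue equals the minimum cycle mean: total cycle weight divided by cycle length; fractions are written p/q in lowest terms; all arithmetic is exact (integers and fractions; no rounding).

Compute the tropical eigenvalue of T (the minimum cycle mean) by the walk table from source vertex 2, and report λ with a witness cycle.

q=0: [∞, ∞, 0]
q=1: [-2, ∞, 16]
q=2: [14, 8, 32]
q=3: [9, 16, 11]
Optimal cycle mean attained by: cycle 0->1->2->0, total 10 + 3 + (-2), length 3.
Answer: λ = 11/3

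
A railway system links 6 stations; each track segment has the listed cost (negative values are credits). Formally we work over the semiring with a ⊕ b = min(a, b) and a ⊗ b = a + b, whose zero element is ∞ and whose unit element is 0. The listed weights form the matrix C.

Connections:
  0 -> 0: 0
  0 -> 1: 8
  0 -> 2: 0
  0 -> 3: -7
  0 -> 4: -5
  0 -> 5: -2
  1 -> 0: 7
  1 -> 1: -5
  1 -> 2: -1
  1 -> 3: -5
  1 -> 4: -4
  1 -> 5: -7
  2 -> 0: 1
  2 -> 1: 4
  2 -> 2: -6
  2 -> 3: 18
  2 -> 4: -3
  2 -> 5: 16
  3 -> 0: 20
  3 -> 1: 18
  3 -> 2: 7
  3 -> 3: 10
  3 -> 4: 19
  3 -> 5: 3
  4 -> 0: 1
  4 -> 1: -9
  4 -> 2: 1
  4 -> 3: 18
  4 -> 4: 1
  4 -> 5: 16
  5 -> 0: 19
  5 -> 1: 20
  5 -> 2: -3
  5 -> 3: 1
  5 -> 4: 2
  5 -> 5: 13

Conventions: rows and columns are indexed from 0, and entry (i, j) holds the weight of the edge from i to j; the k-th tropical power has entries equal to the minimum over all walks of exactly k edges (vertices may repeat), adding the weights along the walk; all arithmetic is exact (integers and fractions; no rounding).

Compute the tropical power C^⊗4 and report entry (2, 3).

C^⊗2:
  [-4, -14, -6, -7, -5, -4]
  [-3, -13, -10, -10, -9, -12]
  [-5, -12, -12, -6, -9, -3]
  [8, 10, 0, 4, 4, 11]
  [-2, -14, -10, -14, -13, -16]
  [-2, -7, -9, 11, -6, 4]
C^⊗3:
  [-7, -19, -15, -19, -18, -21]
  [-9, -18, -16, -18, -17, -20]
  [-11, -18, -18, -17, -16, -19]
  [1, -5, -6, 1, -3, 3]
  [-12, -22, -19, -19, -18, -21]
  [-8, -15, -15, -12, -12, -14]
C^⊗4:
  [-17, -27, -24, -24, -23, -26]
  [-16, -26, -23, -23, -22, -25]
  [-17, -25, -24, -23, -22, -25]
  [-5, -12, -12, -10, -9, -12]
  [-18, -27, -25, -27, -26, -29]
  [-14, -21, -21, -20, -19, -22]
Key observation: the optimum is the walk 2->2->4->1->3, with weight (-6) + (-3) + (-9) + (-5) = -23.
Optimal value attained by: walk 2->2->4->1->3.
Answer: (C^⊗4)[2][3] = -23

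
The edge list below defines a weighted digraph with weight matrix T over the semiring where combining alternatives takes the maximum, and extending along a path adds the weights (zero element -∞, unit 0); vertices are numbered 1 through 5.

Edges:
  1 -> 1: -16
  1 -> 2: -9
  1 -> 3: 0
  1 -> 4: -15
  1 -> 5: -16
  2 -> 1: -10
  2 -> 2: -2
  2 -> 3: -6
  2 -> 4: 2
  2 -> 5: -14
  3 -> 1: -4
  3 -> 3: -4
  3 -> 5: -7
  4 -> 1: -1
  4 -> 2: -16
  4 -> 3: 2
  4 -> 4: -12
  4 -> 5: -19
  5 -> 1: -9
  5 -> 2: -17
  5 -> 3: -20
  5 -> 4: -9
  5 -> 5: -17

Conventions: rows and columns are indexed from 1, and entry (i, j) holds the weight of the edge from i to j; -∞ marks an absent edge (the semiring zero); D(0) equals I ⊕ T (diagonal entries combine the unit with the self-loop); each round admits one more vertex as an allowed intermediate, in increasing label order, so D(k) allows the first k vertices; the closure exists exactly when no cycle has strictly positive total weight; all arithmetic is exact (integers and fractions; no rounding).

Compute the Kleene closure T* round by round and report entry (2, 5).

D(0):
  [0, -9, 0, -15, -16]
  [-10, 0, -6, 2, -14]
  [-4, -∞, 0, -∞, -7]
  [-1, -16, 2, 0, -19]
  [-9, -17, -20, -9, 0]
D(1):
  [0, -9, 0, -15, -16]
  [-10, 0, -6, 2, -14]
  [-4, -13, 0, -19, -7]
  [-1, -10, 2, 0, -17]
  [-9, -17, -9, -9, 0]
D(2):
  [0, -9, 0, -7, -16]
  [-10, 0, -6, 2, -14]
  [-4, -13, 0, -11, -7]
  [-1, -10, 2, 0, -17]
  [-9, -17, -9, -9, 0]
D(3):
  [0, -9, 0, -7, -7]
  [-10, 0, -6, 2, -13]
  [-4, -13, 0, -11, -7]
  [-1, -10, 2, 0, -5]
  [-9, -17, -9, -9, 0]
D(4):
  [0, -9, 0, -7, -7]
  [1, 0, 4, 2, -3]
  [-4, -13, 0, -11, -7]
  [-1, -10, 2, 0, -5]
  [-9, -17, -7, -9, 0]
D(5):
  [0, -9, 0, -7, -7]
  [1, 0, 4, 2, -3]
  [-4, -13, 0, -11, -7]
  [-1, -10, 2, 0, -5]
  [-9, -17, -7, -9, 0]
Answer: T*[2][5] = -3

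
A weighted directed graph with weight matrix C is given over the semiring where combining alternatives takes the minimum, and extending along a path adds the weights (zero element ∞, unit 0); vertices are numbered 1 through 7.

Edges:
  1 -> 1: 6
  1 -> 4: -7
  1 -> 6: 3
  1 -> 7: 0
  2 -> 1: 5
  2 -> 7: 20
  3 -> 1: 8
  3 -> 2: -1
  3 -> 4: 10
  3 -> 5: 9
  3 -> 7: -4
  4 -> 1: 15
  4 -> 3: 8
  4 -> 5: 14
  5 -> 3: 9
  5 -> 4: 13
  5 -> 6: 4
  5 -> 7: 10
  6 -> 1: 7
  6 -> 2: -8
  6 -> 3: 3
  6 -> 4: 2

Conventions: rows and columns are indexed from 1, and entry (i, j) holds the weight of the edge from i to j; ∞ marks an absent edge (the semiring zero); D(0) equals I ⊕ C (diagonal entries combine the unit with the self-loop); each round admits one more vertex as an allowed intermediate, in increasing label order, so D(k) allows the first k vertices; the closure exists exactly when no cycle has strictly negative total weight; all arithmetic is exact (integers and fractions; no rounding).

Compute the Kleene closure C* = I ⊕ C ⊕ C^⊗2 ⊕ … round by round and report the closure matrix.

D(0):
  [0, ∞, ∞, -7, ∞, 3, 0]
  [5, 0, ∞, ∞, ∞, ∞, 20]
  [8, -1, 0, 10, 9, ∞, -4]
  [15, ∞, 8, 0, 14, ∞, ∞]
  [∞, ∞, 9, 13, 0, 4, 10]
  [7, -8, 3, 2, ∞, 0, ∞]
  [∞, ∞, ∞, ∞, ∞, ∞, 0]
D(1):
  [0, ∞, ∞, -7, ∞, 3, 0]
  [5, 0, ∞, -2, ∞, 8, 5]
  [8, -1, 0, 1, 9, 11, -4]
  [15, ∞, 8, 0, 14, 18, 15]
  [∞, ∞, 9, 13, 0, 4, 10]
  [7, -8, 3, 0, ∞, 0, 7]
  [∞, ∞, ∞, ∞, ∞, ∞, 0]
D(2):
  [0, ∞, ∞, -7, ∞, 3, 0]
  [5, 0, ∞, -2, ∞, 8, 5]
  [4, -1, 0, -3, 9, 7, -4]
  [15, ∞, 8, 0, 14, 18, 15]
  [∞, ∞, 9, 13, 0, 4, 10]
  [-3, -8, 3, -10, ∞, 0, -3]
  [∞, ∞, ∞, ∞, ∞, ∞, 0]
D(3):
  [0, ∞, ∞, -7, ∞, 3, 0]
  [5, 0, ∞, -2, ∞, 8, 5]
  [4, -1, 0, -3, 9, 7, -4]
  [12, 7, 8, 0, 14, 15, 4]
  [13, 8, 9, 6, 0, 4, 5]
  [-3, -8, 3, -10, 12, 0, -3]
  [∞, ∞, ∞, ∞, ∞, ∞, 0]
D(4):
  [0, 0, 1, -7, 7, 3, -3]
  [5, 0, 6, -2, 12, 8, 2]
  [4, -1, 0, -3, 9, 7, -4]
  [12, 7, 8, 0, 14, 15, 4]
  [13, 8, 9, 6, 0, 4, 5]
  [-3, -8, -2, -10, 4, 0, -6]
  [∞, ∞, ∞, ∞, ∞, ∞, 0]
D(5):
  [0, 0, 1, -7, 7, 3, -3]
  [5, 0, 6, -2, 12, 8, 2]
  [4, -1, 0, -3, 9, 7, -4]
  [12, 7, 8, 0, 14, 15, 4]
  [13, 8, 9, 6, 0, 4, 5]
  [-3, -8, -2, -10, 4, 0, -6]
  [∞, ∞, ∞, ∞, ∞, ∞, 0]
D(6):
  [0, -5, 1, -7, 7, 3, -3]
  [5, 0, 6, -2, 12, 8, 2]
  [4, -1, 0, -3, 9, 7, -4]
  [12, 7, 8, 0, 14, 15, 4]
  [1, -4, 2, -6, 0, 4, -2]
  [-3, -8, -2, -10, 4, 0, -6]
  [∞, ∞, ∞, ∞, ∞, ∞, 0]
D(7):
  [0, -5, 1, -7, 7, 3, -3]
  [5, 0, 6, -2, 12, 8, 2]
  [4, -1, 0, -3, 9, 7, -4]
  [12, 7, 8, 0, 14, 15, 4]
  [1, -4, 2, -6, 0, 4, -2]
  [-3, -8, -2, -10, 4, 0, -6]
  [∞, ∞, ∞, ∞, ∞, ∞, 0]
Answer: C* = [[0, -5, 1, -7, 7, 3, -3], [5, 0, 6, -2, 12, 8, 2], [4, -1, 0, -3, 9, 7, -4], [12, 7, 8, 0, 14, 15, 4], [1, -4, 2, -6, 0, 4, -2], [-3, -8, -2, -10, 4, 0, -6], [∞, ∞, ∞, ∞, ∞, ∞, 0]]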